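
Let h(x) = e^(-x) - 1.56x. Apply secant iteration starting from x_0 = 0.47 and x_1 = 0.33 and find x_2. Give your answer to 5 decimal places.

0.42150

h(0.47) = -0.1081977, h(0.33) = 0.2041237
x_2 = 0.3300000 − 0.2041237·(0.3300000 − 0.4700000) / (0.2041237 − (-0.1081977)) = 0.3300000 − (-0.0285773)/(0.3123215) = 0.4214997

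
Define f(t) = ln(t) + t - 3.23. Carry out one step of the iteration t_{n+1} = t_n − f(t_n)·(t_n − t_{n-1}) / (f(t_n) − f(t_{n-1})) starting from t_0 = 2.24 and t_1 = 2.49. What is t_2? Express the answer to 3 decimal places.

2.369

f(2.24) = -0.18352, f(2.49) = 0.17228
t_2 = 2.49000 − 0.17228·(2.49000 − 2.24000) / (0.17228 − (-0.18352)) = 2.49000 − (0.04307)/(0.35581) = 2.36895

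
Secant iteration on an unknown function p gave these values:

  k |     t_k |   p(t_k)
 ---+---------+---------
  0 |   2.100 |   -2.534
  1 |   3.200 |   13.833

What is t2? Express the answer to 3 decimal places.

t2 = 3.200 − 13.833·(3.200 − 2.100) / (13.833 − (-2.534))
   = 3.200 − (15.21630)/(16.36700) = 2.27031

2.270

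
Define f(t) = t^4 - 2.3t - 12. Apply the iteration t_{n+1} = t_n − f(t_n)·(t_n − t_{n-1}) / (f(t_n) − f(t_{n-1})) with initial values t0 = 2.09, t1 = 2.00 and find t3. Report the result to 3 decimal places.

f(2.09) = 2.27330, f(2.00) = -0.60000
t2 = 2.00000 − (-0.60000)·(2.00000 − 2.09000) / (-0.60000 − 2.27330) = 2.00000 − (0.05400)/(-2.87330) = 2.01879
f(2.01879) = -0.03330
t3 = 2.01879 − (-0.03330)·(2.01879 − 2.00000) / (-0.03330 − (-0.60000)) = 2.01879 − (-0.00063)/(0.56670) = 2.01990

2.020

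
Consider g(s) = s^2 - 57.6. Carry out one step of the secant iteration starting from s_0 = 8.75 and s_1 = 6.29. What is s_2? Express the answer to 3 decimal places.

g(8.75) = 18.96250, g(6.29) = -18.03590
s_2 = 6.29000 − (-18.03590)·(6.29000 − 8.75000) / (-18.03590 − 18.96250) = 6.29000 − (44.36831)/(-36.99840) = 7.48920

7.489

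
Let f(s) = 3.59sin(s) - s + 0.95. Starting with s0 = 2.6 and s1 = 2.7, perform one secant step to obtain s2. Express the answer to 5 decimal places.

2.64819

f(2.6) = 0.2006499, f(2.7) = -0.2157062
s2 = 2.7000000 − (-0.2157062)·(2.7000000 − 2.6000000) / (-0.2157062 − 0.2006499) = 2.7000000 − (-0.0215706)/(-0.4163562) = 2.6481919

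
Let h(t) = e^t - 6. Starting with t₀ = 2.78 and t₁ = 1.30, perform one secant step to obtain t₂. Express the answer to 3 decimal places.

1.577

h(2.78) = 10.11902, h(1.30) = -2.33070
t₂ = 1.30000 − (-2.33070)·(1.30000 − 2.78000) / (-2.33070 − 10.11902) = 1.30000 − (3.44944)/(-12.44972) = 1.57707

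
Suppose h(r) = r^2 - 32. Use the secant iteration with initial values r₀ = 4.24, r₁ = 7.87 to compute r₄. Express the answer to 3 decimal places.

5.658

h(4.24) = -14.02240, h(7.87) = 29.93690
r₂ = 7.87000 − 29.93690·(7.87000 − 4.24000) / (29.93690 − (-14.02240)) = 7.87000 − (108.67095)/(43.95930) = 5.39792
h(5.39792) = -2.86247
r₃ = 5.39792 − (-2.86247)·(5.39792 − 7.87000) / (-2.86247 − 29.93690) = 5.39792 − (7.07626)/(-32.79937) = 5.61366
h(5.61366) = -0.48679
r₄ = 5.61366 − (-0.48679)·(5.61366 − 5.39792) / (-0.48679 − (-2.86247)) = 5.61366 − (-0.10502)/(2.37568) = 5.65787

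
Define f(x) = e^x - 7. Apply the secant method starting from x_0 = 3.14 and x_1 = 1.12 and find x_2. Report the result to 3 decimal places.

f(3.14) = 16.10387, f(1.12) = -3.93515
x_2 = 1.12000 − (-3.93515)·(1.12000 − 3.14000) / (-3.93515 − 16.10387) = 1.12000 − (7.94899)/(-20.03901) = 1.51668

1.517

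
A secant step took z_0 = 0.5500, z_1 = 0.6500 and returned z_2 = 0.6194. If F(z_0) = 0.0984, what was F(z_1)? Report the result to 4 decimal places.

-0.0434

The secant line through (0.5500, 0.0984) and (0.6500, F(z_1)) crosses zero at z_2 = 0.6194.
So (0.5500, 0.0984), (0.6500, F(z_1)), (0.6194, 0) are collinear:
F(z_1) = 0.0984 · (0.6500 − 0.6194) / (0.5500 − 0.6194) = 0.0984 · (0.030600)/(-0.069400) = -0.043387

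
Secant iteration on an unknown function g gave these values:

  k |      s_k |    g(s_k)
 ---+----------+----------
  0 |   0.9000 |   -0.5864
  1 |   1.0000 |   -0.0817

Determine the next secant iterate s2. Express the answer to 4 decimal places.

1.0162

s2 = 1.0000 − (-0.0817)·(1.0000 − 0.9000) / (-0.0817 − (-0.5864))
   = 1.0000 − (-0.008170)/(0.504700) = 1.016188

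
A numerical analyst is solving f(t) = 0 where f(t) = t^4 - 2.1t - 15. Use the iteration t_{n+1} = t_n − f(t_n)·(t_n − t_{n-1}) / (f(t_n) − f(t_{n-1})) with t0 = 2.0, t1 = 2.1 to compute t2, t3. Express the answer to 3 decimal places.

f(2.0) = -3.20000, f(2.1) = 0.03810
t2 = 2.10000 − 0.03810·(2.10000 − 2.00000) / (0.03810 − (-3.20000)) = 2.10000 − (0.00381)/(3.23810) = 2.09882
f(2.09882) = -0.00298
t3 = 2.09882 − (-0.00298)·(2.09882 − 2.10000) / (-0.00298 − 0.03810) = 2.09882 − (0.00000)/(-0.04108) = 2.09891

2.099, 2.099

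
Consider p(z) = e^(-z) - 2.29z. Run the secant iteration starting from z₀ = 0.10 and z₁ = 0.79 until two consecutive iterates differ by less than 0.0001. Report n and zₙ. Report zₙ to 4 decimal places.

p(0.10) = 0.675837, p(0.79) = -1.355255
z₂ = 0.790000 − (-1.355255)·(0.690000)/(-2.031093) = 0.329595;  |Δ| = 0.460405
p(0.329595) = -0.035556
z₃ = 0.329595 − (-0.035556)·(-0.460405)/(1.319699) = 0.317190;  |Δ| = 0.012405
p(0.317190) = 0.001827
z₄ = 0.317190 − 0.001827·(-0.012405)/(0.037384) = 0.317796;  |Δ| = 0.000606
p(0.317796) = -0.000003
z₅ = 0.317796 − (-0.000003)·(0.000606)/(-0.001830) = 0.317795;  |Δ| = 0.000001
|z₅ − z₄| = 0.000001 < 0.0001

n = 5, zₙ = 0.3178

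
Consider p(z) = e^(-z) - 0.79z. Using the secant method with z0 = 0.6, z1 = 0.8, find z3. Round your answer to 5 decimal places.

p(0.6) = 0.0748116, p(0.8) = -0.1826710
z2 = 0.8000000 − (-0.1826710)·(0.8000000 − 0.6000000) / (-0.1826710 − 0.0748116) = 0.8000000 − (-0.0365342)/(-0.2574827) = 0.6581100
p(0.6581100) = -0.0020778
z3 = 0.6581100 − (-0.0020778)·(0.6581100 − 0.8000000) / (-0.0020778 − (-0.1826710)) = 0.6581100 − (0.0002948)/(0.1805932) = 0.6564775

0.65648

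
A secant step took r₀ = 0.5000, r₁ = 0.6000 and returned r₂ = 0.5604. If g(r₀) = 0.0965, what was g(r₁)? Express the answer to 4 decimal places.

The secant line through (0.5000, 0.0965) and (0.6000, g(r₁)) crosses zero at r₂ = 0.5604.
So (0.5000, 0.0965), (0.6000, g(r₁)), (0.5604, 0) are collinear:
g(r₁) = 0.0965 · (0.6000 − 0.5604) / (0.5000 − 0.5604) = 0.0965 · (0.039600)/(-0.060400) = -0.063268

-0.0633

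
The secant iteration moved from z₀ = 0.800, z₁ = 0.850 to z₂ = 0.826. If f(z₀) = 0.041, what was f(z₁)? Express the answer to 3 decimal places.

The secant line through (0.800, 0.041) and (0.850, f(z₁)) crosses zero at z₂ = 0.826.
So (0.800, 0.041), (0.850, f(z₁)), (0.826, 0) are collinear:
f(z₁) = 0.041 · (0.850 − 0.826) / (0.800 − 0.826) = 0.041 · (0.02400)/(-0.02600) = -0.03785

-0.038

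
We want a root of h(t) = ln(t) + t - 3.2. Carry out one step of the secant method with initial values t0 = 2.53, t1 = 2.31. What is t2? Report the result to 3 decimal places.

2.347

h(2.53) = 0.25822, h(2.31) = -0.05275
t2 = 2.31000 − (-0.05275)·(2.31000 − 2.53000) / (-0.05275 − 0.25822) = 2.31000 − (0.01161)/(-0.31097) = 2.34732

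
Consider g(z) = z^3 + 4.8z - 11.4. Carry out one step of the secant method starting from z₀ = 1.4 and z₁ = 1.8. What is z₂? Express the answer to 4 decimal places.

g(1.4) = -1.936000, g(1.8) = 3.072000
z₂ = 1.800000 − 3.072000·(1.800000 − 1.400000) / (3.072000 − (-1.936000)) = 1.800000 − (1.228800)/(5.008000) = 1.554633

1.5546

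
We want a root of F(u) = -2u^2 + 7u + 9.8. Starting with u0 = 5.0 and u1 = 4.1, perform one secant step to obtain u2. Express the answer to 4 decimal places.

F(5.0) = -5.200000, F(4.1) = 4.880000
u2 = 4.100000 − 4.880000·(4.100000 − 5.000000) / (4.880000 − (-5.200000)) = 4.100000 − (-4.392000)/(10.080000) = 4.535714

4.5357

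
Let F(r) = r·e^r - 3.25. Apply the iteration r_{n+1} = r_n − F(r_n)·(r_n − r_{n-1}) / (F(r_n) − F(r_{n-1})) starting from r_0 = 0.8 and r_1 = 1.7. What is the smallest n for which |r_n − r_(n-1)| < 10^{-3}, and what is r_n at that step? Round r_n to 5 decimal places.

F(0.8) = -1.4695673, F(1.7) = 6.0557106
r_2 = 1.7000000 − 6.0557106·(0.9000000)/(7.5252778) = 0.9757557;  |Δ| = 0.7242443
F(0.9757557) = -0.6611528
r_3 = 0.9757557 − (-0.6611528)·(-0.7242443)/(-6.7168634) = 1.0470444;  |Δ| = 0.0712887
F(1.0470444) = -0.2667430
r_4 = 1.0470444 − (-0.2667430)·(0.0712887)/(0.3944098) = 1.0952575;  |Δ| = 0.0482132
F(1.0952575) = 0.0247681
r_5 = 1.0952575 − 0.0247681·(0.0482132)/(0.2915111) = 1.0911611;  |Δ| = 0.0040964
F(1.0911611) = -0.0008172
r_6 = 1.0911611 − (-0.0008172)·(-0.0040964)/(-0.0255854) = 1.0912920;  |Δ| = 0.0001308
|r_6 − r_5| = 0.0001308 < 10^{-3}

n = 6, r_n = 1.09129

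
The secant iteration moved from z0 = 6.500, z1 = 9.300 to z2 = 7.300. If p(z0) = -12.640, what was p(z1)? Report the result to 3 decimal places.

The secant line through (6.500, -12.640) and (9.300, p(z1)) crosses zero at z2 = 7.300.
So (6.500, -12.640), (9.300, p(z1)), (7.300, 0) are collinear:
p(z1) = -12.640 · (9.300 − 7.300) / (6.500 − 7.300) = -12.640 · (2.00000)/(-0.80000) = 31.60000

31.600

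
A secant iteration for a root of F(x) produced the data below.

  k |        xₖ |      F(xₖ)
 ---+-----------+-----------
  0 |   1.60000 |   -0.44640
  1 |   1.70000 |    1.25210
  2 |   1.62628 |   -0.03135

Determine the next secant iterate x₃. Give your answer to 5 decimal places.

1.62808

x₃ = 1.62628 − (-0.03135)·(1.62628 − 1.70000) / (-0.03135 − 1.25210)
   = 1.62628 − (0.0023111)/(-1.2834500) = 1.6280807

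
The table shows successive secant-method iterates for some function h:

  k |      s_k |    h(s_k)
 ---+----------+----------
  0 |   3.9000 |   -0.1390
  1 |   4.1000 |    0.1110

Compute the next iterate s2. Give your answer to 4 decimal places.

4.0112

s2 = 4.1000 − 0.1110·(4.1000 − 3.9000) / (0.1110 − (-0.1390))
   = 4.1000 − (0.022200)/(0.250000) = 4.011200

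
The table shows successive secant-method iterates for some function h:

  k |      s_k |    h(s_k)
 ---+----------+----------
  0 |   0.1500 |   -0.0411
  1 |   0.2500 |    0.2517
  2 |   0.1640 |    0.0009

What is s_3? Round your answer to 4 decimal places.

0.1637

s_3 = 0.1640 − 0.0009·(0.1640 − 0.2500) / (0.0009 − 0.2517)
   = 0.1640 − (-0.000077)/(-0.250800) = 0.163691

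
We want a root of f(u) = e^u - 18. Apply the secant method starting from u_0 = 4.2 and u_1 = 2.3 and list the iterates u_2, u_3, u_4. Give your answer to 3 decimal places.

2.569, 3.001, 2.872

f(4.2) = 48.68633, f(2.3) = -8.02582
u_2 = 2.30000 − (-8.02582)·(2.30000 − 4.20000) / (-8.02582 − 48.68633) = 2.30000 − (15.24905)/(-56.71215) = 2.56889
f(2.56889) = -4.94873
u_3 = 2.56889 − (-4.94873)·(2.56889 − 2.30000) / (-4.94873 − (-8.02582)) = 2.56889 − (-1.33064)/(3.07708) = 3.00132
f(3.00132) = 2.11209
u_4 = 3.00132 − 2.11209·(3.00132 − 2.56889) / (2.11209 − (-4.94873)) = 3.00132 − (0.91334)/(7.06082) = 2.87197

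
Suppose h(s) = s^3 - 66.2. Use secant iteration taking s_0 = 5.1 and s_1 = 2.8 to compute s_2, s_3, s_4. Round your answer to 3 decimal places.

h(5.1) = 66.45100, h(2.8) = -44.24800
s_2 = 2.80000 − (-44.24800)·(2.80000 − 5.10000) / (-44.24800 − 66.45100) = 2.80000 − (101.77040)/(-110.69900) = 3.71934
h(3.71934) = -14.74840
s_3 = 3.71934 − (-14.74840)·(3.71934 − 2.80000) / (-14.74840 − (-44.24800)) = 3.71934 − (-13.55885)/(29.49960) = 4.17897
h(4.17897) = 6.78075
s_4 = 4.17897 − 6.78075·(4.17897 − 3.71934) / (6.78075 − (-14.74840)) = 4.17897 − (3.11662)/(21.52915) = 4.03421

3.719, 4.179, 4.034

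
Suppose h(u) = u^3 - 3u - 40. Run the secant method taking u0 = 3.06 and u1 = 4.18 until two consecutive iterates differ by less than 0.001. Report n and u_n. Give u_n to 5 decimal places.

n = 5, u_n = 3.71170

h(3.06) = -20.5273840, h(4.18) = 20.4946320
u2 = 4.1800000 − 20.4946320·(1.1200000)/(41.0220160) = 3.6204471;  |Δ| = 0.5595529
h(3.6204471) = -3.4058340
u3 = 3.6204471 − (-3.4058340)·(-0.5595529)/(-23.9004660) = 3.7001838;  |Δ| = 0.0797367
h(3.7001838) = -0.4400022
u4 = 3.7001838 − (-0.4400022)·(0.0797367)/(2.9658319) = 3.7120133;  |Δ| = 0.0118295
h(3.7120133) = 0.0119504
u5 = 3.7120133 − 0.0119504·(0.0118295)/(0.4519526) = 3.7117005;  |Δ| = 0.0003128
|u5 − u4| = 0.0003128 < 0.001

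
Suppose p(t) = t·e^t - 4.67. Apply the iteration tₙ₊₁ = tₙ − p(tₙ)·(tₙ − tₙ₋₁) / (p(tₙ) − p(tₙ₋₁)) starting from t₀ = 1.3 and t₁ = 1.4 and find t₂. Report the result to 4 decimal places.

p(1.3) = 0.100086, p(1.4) = 1.007280
t₂ = 1.400000 − 1.007280·(1.400000 − 1.300000) / (1.007280 − 0.100086) = 1.400000 − (0.100728)/(0.907194) = 1.288968

1.2890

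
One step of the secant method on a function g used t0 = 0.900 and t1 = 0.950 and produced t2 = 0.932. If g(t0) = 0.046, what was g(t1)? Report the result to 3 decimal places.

-0.026

The secant line through (0.900, 0.046) and (0.950, g(t1)) crosses zero at t2 = 0.932.
So (0.900, 0.046), (0.950, g(t1)), (0.932, 0) are collinear:
g(t1) = 0.046 · (0.950 − 0.932) / (0.900 − 0.932) = 0.046 · (0.01800)/(-0.03200) = -0.02587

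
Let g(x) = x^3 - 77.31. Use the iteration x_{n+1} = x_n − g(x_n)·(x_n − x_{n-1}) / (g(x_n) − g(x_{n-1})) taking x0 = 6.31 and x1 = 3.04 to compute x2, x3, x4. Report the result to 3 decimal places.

3.761, 4.453, 4.236

g(6.31) = 173.92959, g(3.04) = -49.21554
x2 = 3.04000 − (-49.21554)·(3.04000 − 6.31000) / (-49.21554 − 173.92959) = 3.04000 − (160.93480)/(-223.14513) = 3.76121
g(3.76121) = -24.10123
x3 = 3.76121 − (-24.10123)·(3.76121 − 3.04000) / (-24.10123 − (-49.21554)) = 3.76121 − (-17.38208)/(25.11431) = 4.45333
g(4.45333) = 11.00910
x4 = 4.45333 − 11.00910·(4.45333 − 3.76121) / (11.00910 − (-24.10123)) = 4.45333 − (7.61961)/(35.11033) = 4.23631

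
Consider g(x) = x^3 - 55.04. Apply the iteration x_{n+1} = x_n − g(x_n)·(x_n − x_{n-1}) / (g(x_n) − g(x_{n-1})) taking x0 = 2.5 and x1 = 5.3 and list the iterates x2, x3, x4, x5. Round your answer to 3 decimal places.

3.328, 3.648, 3.826, 3.803

g(2.5) = -39.41500, g(5.3) = 93.83700
x2 = 5.30000 − 93.83700·(5.30000 − 2.50000) / (93.83700 − (-39.41500)) = 5.30000 − (262.74360)/(133.25200) = 3.32822
g(3.32822) = -18.17314
x3 = 3.32822 − (-18.17314)·(3.32822 − 5.30000) / (-18.17314 − 93.83700) = 3.32822 − (35.83343)/(-112.01014) = 3.64813
g(3.64813) = -6.48747
x4 = 3.64813 − (-6.48747)·(3.64813 − 3.32822) / (-6.48747 − (-18.17314)) = 3.64813 − (-2.07542)/(11.68567) = 3.82574
g(3.82574) = 0.95448
x5 = 3.82574 − 0.95448·(3.82574 − 3.64813) / (0.95448 − (-6.48747)) = 3.82574 − (0.16952)/(7.44196) = 3.80296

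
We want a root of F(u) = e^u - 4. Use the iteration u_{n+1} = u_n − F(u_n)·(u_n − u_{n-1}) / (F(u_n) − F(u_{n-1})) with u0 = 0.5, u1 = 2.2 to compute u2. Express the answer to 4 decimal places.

1.0419

F(0.5) = -2.351279, F(2.2) = 5.025013
u2 = 2.200000 − 5.025013·(2.200000 − 0.500000) / (5.025013 − (-2.351279)) = 2.200000 − (8.542523)/(7.376292) = 1.041895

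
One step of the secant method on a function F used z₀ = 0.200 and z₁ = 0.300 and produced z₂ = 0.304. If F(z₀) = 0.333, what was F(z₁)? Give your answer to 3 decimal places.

0.013

The secant line through (0.200, 0.333) and (0.300, F(z₁)) crosses zero at z₂ = 0.304.
So (0.200, 0.333), (0.300, F(z₁)), (0.304, 0) are collinear:
F(z₁) = 0.333 · (0.300 − 0.304) / (0.200 − 0.304) = 0.333 · (-0.00400)/(-0.10400) = 0.01281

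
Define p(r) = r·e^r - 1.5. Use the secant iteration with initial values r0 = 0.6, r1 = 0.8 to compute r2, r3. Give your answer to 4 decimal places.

p(0.6) = -0.406729, p(0.8) = 0.280433
r2 = 0.800000 − 0.280433·(0.800000 − 0.600000) / (0.280433 − (-0.406729)) = 0.800000 − (0.056087)/(0.687161) = 0.718379
p(0.718379) = -0.026527
r3 = 0.718379 − (-0.026527)·(0.718379 − 0.800000) / (-0.026527 − 0.280433) = 0.718379 − (0.002165)/(-0.306960) = 0.725433

0.7184, 0.7254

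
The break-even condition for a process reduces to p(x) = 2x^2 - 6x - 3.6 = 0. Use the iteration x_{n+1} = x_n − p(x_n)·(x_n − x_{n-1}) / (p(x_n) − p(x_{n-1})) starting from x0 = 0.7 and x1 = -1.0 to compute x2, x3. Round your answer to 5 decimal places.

-0.33333, -0.49231

p(0.7) = -6.8200000, p(-1.0) = 4.4000000
x2 = -1.0000000 − 4.4000000·(-1.0000000 − 0.7000000) / (4.4000000 − (-6.8200000)) = -1.0000000 − (-7.4800000)/(11.2200000) = -0.3333333
p(-0.3333333) = -1.3777778
x3 = -0.3333333 − (-1.3777778)·(-0.3333333 − (-1.0000000)) / (-1.3777778 − 4.4000000) = -0.3333333 − (-0.9185185)/(-5.7777778) = -0.4923077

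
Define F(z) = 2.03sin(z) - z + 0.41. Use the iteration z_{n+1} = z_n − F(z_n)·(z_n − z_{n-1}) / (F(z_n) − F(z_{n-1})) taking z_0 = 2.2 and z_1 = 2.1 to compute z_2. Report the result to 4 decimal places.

2.1295

F(2.2) = -0.148752, F(2.1) = 0.062315
z_2 = 2.100000 − 0.062315·(2.100000 − 2.200000) / (0.062315 − (-0.148752)) = 2.100000 − (-0.006232)/(0.211067) = 2.129524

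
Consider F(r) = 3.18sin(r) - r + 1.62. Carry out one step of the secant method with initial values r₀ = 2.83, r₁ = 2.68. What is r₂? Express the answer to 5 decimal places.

F(2.83) = -0.2350915, F(2.68) = 0.3562914
r₂ = 2.6800000 − 0.3562914·(2.6800000 − 2.8300000) / (0.3562914 − (-0.2350915)) = 2.6800000 − (-0.0534437)/(0.5913829) = 2.7703707

2.77037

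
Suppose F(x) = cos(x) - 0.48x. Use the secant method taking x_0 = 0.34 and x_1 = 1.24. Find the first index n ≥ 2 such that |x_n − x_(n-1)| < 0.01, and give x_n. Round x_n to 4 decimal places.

F(0.34) = 0.779555, F(1.24) = -0.270404
x_2 = 1.240000 − (-0.270404)·(0.900000)/(-1.049958) = 1.008216;  |Δ| = 0.231784
F(1.008216) = 0.049427
x_3 = 1.008216 − 0.049427·(-0.231784)/(0.319830) = 1.044036;  |Δ| = 0.035820
F(1.044036) = 0.001598
x_4 = 1.044036 − 0.001598·(0.035820)/(-0.047829) = 1.045233;  |Δ| = 0.001197
|x_4 − x_3| = 0.001197 < 0.01

n = 4, x_n = 1.0452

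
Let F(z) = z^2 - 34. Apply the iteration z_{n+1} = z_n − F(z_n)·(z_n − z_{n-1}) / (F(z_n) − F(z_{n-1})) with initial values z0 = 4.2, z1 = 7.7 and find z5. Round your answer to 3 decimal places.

5.831

F(4.2) = -16.36000, F(7.7) = 25.29000
z2 = 7.70000 − 25.29000·(7.70000 − 4.20000) / (25.29000 − (-16.36000)) = 7.70000 − (88.51500)/(41.65000) = 5.57479
F(5.57479) = -2.92172
z3 = 5.57479 − (-2.92172)·(5.57479 − 7.70000) / (-2.92172 − 25.29000) = 5.57479 − (6.20926)/(-28.21172) = 5.79489
F(5.79489) = -0.41931
z4 = 5.79489 − (-0.41931)·(5.79489 − 5.57479) / (-0.41931 − (-2.92172)) = 5.79489 − (-0.09229)/(2.50241) = 5.83176
F(5.83176) = 0.00948
z5 = 5.83176 − 0.00948·(5.83176 − 5.79489) / (0.00948 − (-0.41931)) = 5.83176 − (0.00035)/(0.42878) = 5.83095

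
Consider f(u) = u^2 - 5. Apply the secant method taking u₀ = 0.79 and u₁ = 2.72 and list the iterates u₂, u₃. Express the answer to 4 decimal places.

2.0367, 2.2158

f(0.79) = -4.375900, f(2.72) = 2.398400
u₂ = 2.720000 − 2.398400·(2.720000 − 0.790000) / (2.398400 − (-4.375900)) = 2.720000 − (4.628912)/(6.774300) = 2.036695
f(2.036695) = -0.851873
u₃ = 2.036695 − (-0.851873)·(2.036695 − 2.720000) / (-0.851873 − 2.398400) = 2.036695 − (0.582089)/(-3.250273) = 2.215784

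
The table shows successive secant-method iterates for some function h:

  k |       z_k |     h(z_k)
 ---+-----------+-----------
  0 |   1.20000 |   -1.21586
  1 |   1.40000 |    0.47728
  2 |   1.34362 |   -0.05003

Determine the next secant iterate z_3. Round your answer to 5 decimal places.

z_3 = 1.34362 − (-0.05003)·(1.34362 − 1.40000) / (-0.05003 − 0.47728)
   = 1.34362 − (0.0028207)/(-0.5273100) = 1.3489692

1.34897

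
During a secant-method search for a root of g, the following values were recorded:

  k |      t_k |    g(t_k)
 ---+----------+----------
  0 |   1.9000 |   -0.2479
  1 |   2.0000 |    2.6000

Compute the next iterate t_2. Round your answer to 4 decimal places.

1.9087

t_2 = 2.0000 − 2.6000·(2.0000 − 1.9000) / (2.6000 − (-0.2479))
   = 2.0000 − (0.260000)/(2.847900) = 1.908705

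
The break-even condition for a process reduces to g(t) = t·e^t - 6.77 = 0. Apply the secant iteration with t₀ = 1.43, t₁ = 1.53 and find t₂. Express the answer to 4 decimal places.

g(1.43) = -0.794460, g(1.53) = 0.295811
t₂ = 1.530000 − 0.295811·(1.530000 − 1.430000) / (0.295811 − (-0.794460)) = 1.530000 − (0.029581)/(1.090271) = 1.502868

1.5029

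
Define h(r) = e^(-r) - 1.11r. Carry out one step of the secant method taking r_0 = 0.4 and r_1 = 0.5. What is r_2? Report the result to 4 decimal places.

h(0.4) = 0.226320, h(0.5) = 0.051531
r_2 = 0.500000 − 0.051531·(0.500000 − 0.400000) / (0.051531 − 0.226320) = 0.500000 − (0.005153)/(-0.174789) = 0.529482

0.5295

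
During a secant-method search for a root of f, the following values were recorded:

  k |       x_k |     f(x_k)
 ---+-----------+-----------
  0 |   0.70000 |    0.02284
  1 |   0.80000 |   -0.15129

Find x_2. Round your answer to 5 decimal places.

x_2 = 0.80000 − (-0.15129)·(0.80000 − 0.70000) / (-0.15129 − 0.02284)
   = 0.80000 − (-0.0151290)/(-0.1741300) = 0.7131166

0.71312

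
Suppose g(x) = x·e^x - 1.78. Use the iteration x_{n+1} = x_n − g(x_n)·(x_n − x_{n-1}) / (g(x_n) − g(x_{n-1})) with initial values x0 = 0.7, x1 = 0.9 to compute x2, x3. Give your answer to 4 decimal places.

0.7921, 0.7993

g(0.7) = -0.370373, g(0.9) = 0.433643
x2 = 0.900000 − 0.433643·(0.900000 − 0.700000) / (0.433643 − (-0.370373)) = 0.900000 − (0.086729)/(0.804016) = 0.792131
g(0.792131) = -0.030899
x3 = 0.792131 − (-0.030899)·(0.792131 − 0.900000) / (-0.030899 − 0.433643) = 0.792131 − (0.003333)/(-0.464542) = 0.799306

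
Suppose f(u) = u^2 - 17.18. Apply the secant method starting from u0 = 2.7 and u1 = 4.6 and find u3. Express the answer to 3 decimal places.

4.140

f(2.7) = -9.89000, f(4.6) = 3.98000
u2 = 4.60000 − 3.98000·(4.60000 − 2.70000) / (3.98000 − (-9.89000)) = 4.60000 − (7.56200)/(13.87000) = 4.05479
f(4.05479) = -0.73864
u3 = 4.05479 − (-0.73864)·(4.05479 − 4.60000) / (-0.73864 − 3.98000) = 4.05479 − (0.40271)/(-4.71864) = 4.14014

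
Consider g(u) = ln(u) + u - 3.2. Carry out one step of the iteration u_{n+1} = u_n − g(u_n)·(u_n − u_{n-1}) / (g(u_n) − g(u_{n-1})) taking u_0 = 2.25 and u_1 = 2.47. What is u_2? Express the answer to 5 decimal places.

2.34766

g(2.25) = -0.1390698, g(2.47) = 0.1742182
u_2 = 2.4700000 − 0.1742182·(2.4700000 − 2.2500000) / (0.1742182 − (-0.1390698)) = 2.4700000 − (0.0383280)/(0.3132879) = 2.3476589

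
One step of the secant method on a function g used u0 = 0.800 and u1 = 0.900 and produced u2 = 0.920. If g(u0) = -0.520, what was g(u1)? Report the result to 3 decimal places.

The secant line through (0.800, -0.520) and (0.900, g(u1)) crosses zero at u2 = 0.920.
So (0.800, -0.520), (0.900, g(u1)), (0.920, 0) are collinear:
g(u1) = -0.520 · (0.900 − 0.920) / (0.800 − 0.920) = -0.520 · (-0.02000)/(-0.12000) = -0.08667

-0.087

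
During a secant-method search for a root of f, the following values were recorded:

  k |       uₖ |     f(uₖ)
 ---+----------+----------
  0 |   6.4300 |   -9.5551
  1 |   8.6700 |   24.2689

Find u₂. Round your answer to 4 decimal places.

7.0628

u₂ = 8.6700 − 24.2689·(8.6700 − 6.4300) / (24.2689 − (-9.5551))
   = 8.6700 − (54.362336)/(33.824000) = 7.062788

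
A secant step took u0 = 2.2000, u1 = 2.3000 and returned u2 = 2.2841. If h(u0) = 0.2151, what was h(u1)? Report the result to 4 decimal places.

The secant line through (2.2000, 0.2151) and (2.3000, h(u1)) crosses zero at u2 = 2.2841.
So (2.2000, 0.2151), (2.3000, h(u1)), (2.2841, 0) are collinear:
h(u1) = 0.2151 · (2.3000 − 2.2841) / (2.2000 − 2.2841) = 0.2151 · (0.015900)/(-0.084100) = -0.040667

-0.0407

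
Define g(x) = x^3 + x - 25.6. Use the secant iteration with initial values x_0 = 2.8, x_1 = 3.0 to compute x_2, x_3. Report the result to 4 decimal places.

2.8323, 2.8341

g(2.8) = -0.848000, g(3.0) = 4.400000
x_2 = 3.000000 − 4.400000·(3.000000 − 2.800000) / (4.400000 − (-0.848000)) = 3.000000 − (0.880000)/(5.248000) = 2.832317
g(2.832317) = -0.046779
x_3 = 2.832317 − (-0.046779)·(2.832317 − 3.000000) / (-0.046779 − 4.400000) = 2.832317 − (0.007844)/(-4.446779) = 2.834081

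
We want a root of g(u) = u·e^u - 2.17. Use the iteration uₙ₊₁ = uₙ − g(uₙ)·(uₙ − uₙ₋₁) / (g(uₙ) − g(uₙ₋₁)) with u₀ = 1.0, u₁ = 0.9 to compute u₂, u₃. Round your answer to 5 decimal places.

g(1.0) = 0.5482818, g(0.9) = 0.0436428
u₂ = 0.9000000 − 0.0436428·(0.9000000 − 1.0000000) / (0.0436428 − 0.5482818) = 0.9000000 − (-0.0043643)/(-0.5046390) = 0.8913517
g(0.8913517) = 0.0034928
u₃ = 0.8913517 − 0.0034928·(0.8913517 − 0.9000000) / (0.0034928 − 0.0436428) = 0.8913517 − (-0.0000302)/(-0.0401500) = 0.8905993

0.89135, 0.89060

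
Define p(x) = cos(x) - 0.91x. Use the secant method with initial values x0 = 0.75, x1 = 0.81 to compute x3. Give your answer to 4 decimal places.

0.7807

p(0.75) = 0.049189, p(0.81) = -0.047602
x2 = 0.810000 − (-0.047602)·(0.810000 − 0.750000) / (-0.047602 − 0.049189) = 0.810000 − (-0.002856)/(-0.096790) = 0.780492
p(0.780492) = 0.000320
x3 = 0.780492 − 0.000320·(0.780492 − 0.810000) / (0.000320 − (-0.047602)) = 0.780492 − (-0.000009)/(0.047921) = 0.780689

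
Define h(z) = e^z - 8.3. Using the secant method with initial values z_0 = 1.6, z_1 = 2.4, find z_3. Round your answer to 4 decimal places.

2.1060

h(1.6) = -3.346968, h(2.4) = 2.723176
z_2 = 2.400000 − 2.723176·(2.400000 − 1.600000) / (2.723176 − (-3.346968)) = 2.400000 − (2.178541)/(6.070144) = 2.041106
h(2.041106) = -0.600884
z_3 = 2.041106 − (-0.600884)·(2.041106 − 2.400000) / (-0.600884 − 2.723176) = 2.041106 − (0.215654)/(-3.324060) = 2.105982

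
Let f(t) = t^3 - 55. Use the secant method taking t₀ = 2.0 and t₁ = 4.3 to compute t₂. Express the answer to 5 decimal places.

3.51174

f(2.0) = -47.0000000, f(4.3) = 24.5070000
t₂ = 4.3000000 − 24.5070000·(4.3000000 − 2.0000000) / (24.5070000 − (-47.0000000)) = 4.3000000 − (56.3661000)/(71.5070000) = 3.5117401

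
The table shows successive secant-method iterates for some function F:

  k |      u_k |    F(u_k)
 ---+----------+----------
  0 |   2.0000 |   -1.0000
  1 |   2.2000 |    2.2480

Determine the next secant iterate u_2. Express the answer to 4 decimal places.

u_2 = 2.2000 − 2.2480·(2.2000 − 2.0000) / (2.2480 − (-1.0000))
   = 2.2000 − (0.449600)/(3.248000) = 2.061576

2.0616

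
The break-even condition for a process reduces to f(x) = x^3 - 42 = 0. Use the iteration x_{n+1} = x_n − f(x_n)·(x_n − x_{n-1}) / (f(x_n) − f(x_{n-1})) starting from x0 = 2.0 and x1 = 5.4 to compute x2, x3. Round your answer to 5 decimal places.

f(2.0) = -34.0000000, f(5.4) = 115.4640000
x2 = 5.4000000 − 115.4640000·(5.4000000 − 2.0000000) / (115.4640000 − (-34.0000000)) = 5.4000000 − (392.5776000)/(149.4640000) = 2.7734304
f(2.7734304) = -20.6670060
x3 = 2.7734304 − (-20.6670060)·(2.7734304 − 5.4000000) / (-20.6670060 − 115.4640000) = 2.7734304 − (54.2833299)/(-136.1310060) = 3.1721884

2.77343, 3.17219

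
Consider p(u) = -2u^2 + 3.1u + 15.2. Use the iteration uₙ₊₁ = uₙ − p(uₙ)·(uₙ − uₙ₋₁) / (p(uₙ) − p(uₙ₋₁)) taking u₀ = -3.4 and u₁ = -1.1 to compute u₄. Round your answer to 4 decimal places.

p(-3.4) = -18.460000, p(-1.1) = 9.370000
u₂ = -1.100000 − 9.370000·(-1.100000 − (-3.400000)) / (9.370000 − (-18.460000)) = -1.100000 − (21.551000)/(27.830000) = -1.874380
p(-1.874380) = 2.362819
u₃ = -1.874380 − 2.362819·(-1.874380 − (-1.100000)) / (2.362819 − 9.370000) = -1.874380 − (-1.829721)/(-7.007181) = -2.135501
p(-2.135501) = -0.540782
u₄ = -2.135501 − (-0.540782)·(-2.135501 − (-1.874380)) / (-0.540782 − 2.362819) = -2.135501 − (0.141209)/(-2.903601) = -2.086868

-2.0869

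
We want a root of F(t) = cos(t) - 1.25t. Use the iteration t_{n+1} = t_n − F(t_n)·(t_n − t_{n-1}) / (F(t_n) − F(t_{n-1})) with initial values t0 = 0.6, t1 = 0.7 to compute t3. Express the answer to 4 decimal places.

F(0.6) = 0.075336, F(0.7) = -0.110158
t2 = 0.700000 − (-0.110158)·(0.700000 − 0.600000) / (-0.110158 − 0.075336) = 0.700000 − (-0.011016)/(-0.185493) = 0.640614
F(0.640614) = 0.000962
t3 = 0.640614 − 0.000962·(0.640614 − 0.700000) / (0.000962 − (-0.110158)) = 0.640614 − (-0.000057)/(0.111120) = 0.641128

0.6411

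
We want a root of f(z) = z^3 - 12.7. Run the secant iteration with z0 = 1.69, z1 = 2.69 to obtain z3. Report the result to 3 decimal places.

f(1.69) = -7.87319, f(2.69) = 6.76511
z2 = 2.69000 − 6.76511·(2.69000 − 1.69000) / (6.76511 − (-7.87319)) = 2.69000 − (6.76511)/(14.63830) = 2.22785
f(2.22785) = -1.64250
z3 = 2.22785 − (-1.64250)·(2.22785 − 2.69000) / (-1.64250 − 6.76511) = 2.22785 − (0.75908)/(-8.40761) = 2.31813

2.318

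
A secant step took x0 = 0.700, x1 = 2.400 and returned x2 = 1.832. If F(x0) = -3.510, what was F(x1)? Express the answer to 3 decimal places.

The secant line through (0.700, -3.510) and (2.400, F(x1)) crosses zero at x2 = 1.832.
So (0.700, -3.510), (2.400, F(x1)), (1.832, 0) are collinear:
F(x1) = -3.510 · (2.400 − 1.832) / (0.700 − 1.832) = -3.510 · (0.56800)/(-1.13200) = 1.76120

1.761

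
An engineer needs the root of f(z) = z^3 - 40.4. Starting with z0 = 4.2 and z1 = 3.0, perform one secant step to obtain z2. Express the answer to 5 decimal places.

f(4.2) = 33.6880000, f(3.0) = -13.4000000
z2 = 3.0000000 − (-13.4000000)·(3.0000000 − 4.2000000) / (-13.4000000 − 33.6880000) = 3.0000000 − (16.0800000)/(-47.0880000) = 3.3414883

3.34149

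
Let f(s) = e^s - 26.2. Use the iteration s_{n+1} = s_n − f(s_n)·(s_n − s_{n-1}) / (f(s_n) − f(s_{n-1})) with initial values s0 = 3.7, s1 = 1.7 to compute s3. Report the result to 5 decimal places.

3.67566

f(3.7) = 14.2473044, f(1.7) = -20.7260526
s2 = 1.7000000 − (-20.7260526)·(1.7000000 − 3.7000000) / (-20.7260526 − 14.2473044) = 1.7000000 − (41.4521052)/(-34.9733570) = 2.8852481
f(2.8852481) = -8.2919898
s3 = 2.8852481 − (-8.2919898)·(2.8852481 − 1.7000000) / (-8.2919898 − (-20.7260526)) = 2.8852481 − (-9.8280652)/(12.4340628) = 3.6756627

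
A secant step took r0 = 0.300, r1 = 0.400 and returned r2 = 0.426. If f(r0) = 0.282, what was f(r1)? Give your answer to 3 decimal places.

0.058

The secant line through (0.300, 0.282) and (0.400, f(r1)) crosses zero at r2 = 0.426.
So (0.300, 0.282), (0.400, f(r1)), (0.426, 0) are collinear:
f(r1) = 0.282 · (0.400 − 0.426) / (0.300 − 0.426) = 0.282 · (-0.02600)/(-0.12600) = 0.05819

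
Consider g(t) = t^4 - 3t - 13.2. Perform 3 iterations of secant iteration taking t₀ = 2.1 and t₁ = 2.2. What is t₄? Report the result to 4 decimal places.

2.1015

g(2.1) = -0.051900, g(2.2) = 3.625600
t₂ = 2.200000 − 3.625600·(2.200000 − 2.100000) / (3.625600 − (-0.051900)) = 2.200000 − (0.362560)/(3.677500) = 2.101411
g(2.101411) = -0.003801
t₃ = 2.101411 − (-0.003801)·(2.101411 − 2.200000) / (-0.003801 − 3.625600) = 2.101411 − (0.000375)/(-3.629401) = 2.101515
g(2.101515) = -0.000278
t₄ = 2.101515 − (-0.000278)·(2.101515 − 2.101411) / (-0.000278 − (-0.003801)) = 2.101515 − (0.000000)/(0.003524) = 2.101523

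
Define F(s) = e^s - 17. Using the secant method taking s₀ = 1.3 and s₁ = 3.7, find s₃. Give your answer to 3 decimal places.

2.568

F(1.3) = -13.33070, F(3.7) = 23.44730
s₂ = 3.70000 − 23.44730·(3.70000 − 1.30000) / (23.44730 − (-13.33070)) = 3.70000 − (56.27353)/(36.77801) = 2.16991
F(2.16991) = -8.24247
s₃ = 2.16991 − (-8.24247)·(2.16991 − 3.70000) / (-8.24247 − 23.44730) = 2.16991 − (12.61170)/(-31.68978) = 2.56789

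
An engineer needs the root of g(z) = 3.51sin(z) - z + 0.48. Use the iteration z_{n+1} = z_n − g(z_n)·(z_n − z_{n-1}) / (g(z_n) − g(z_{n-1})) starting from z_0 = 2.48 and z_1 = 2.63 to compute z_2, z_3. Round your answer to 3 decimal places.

g(2.48) = 0.15645, g(2.63) = -0.43162
z_2 = 2.63000 − (-0.43162)·(2.63000 − 2.48000) / (-0.43162 − 0.15645) = 2.63000 − (-0.06474)/(-0.58807) = 2.51991
g(2.51991) = 0.00434
z_3 = 2.51991 − 0.00434·(2.51991 − 2.63000) / (0.00434 − (-0.43162)) = 2.51991 − (-0.00048)/(0.43596) = 2.52100

2.520, 2.521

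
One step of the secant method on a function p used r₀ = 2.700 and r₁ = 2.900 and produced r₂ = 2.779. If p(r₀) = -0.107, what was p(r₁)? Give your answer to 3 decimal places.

0.164

The secant line through (2.700, -0.107) and (2.900, p(r₁)) crosses zero at r₂ = 2.779.
So (2.700, -0.107), (2.900, p(r₁)), (2.779, 0) are collinear:
p(r₁) = -0.107 · (2.900 − 2.779) / (2.700 − 2.779) = -0.107 · (0.12100)/(-0.07900) = 0.16389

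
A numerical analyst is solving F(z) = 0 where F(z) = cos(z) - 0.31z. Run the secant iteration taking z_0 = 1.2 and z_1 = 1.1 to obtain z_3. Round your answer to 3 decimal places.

1.192

F(1.2) = -0.00964, F(1.1) = 0.11260
z_2 = 1.10000 − 0.11260·(1.10000 − 1.20000) / (0.11260 − (-0.00964)) = 1.10000 − (-0.01126)/(0.12224) = 1.19211
F(1.19211) = 0.00014
z_3 = 1.19211 − 0.00014·(1.19211 − 1.10000) / (0.00014 − 0.11260) = 1.19211 − (0.00001)/(-0.11245) = 1.19223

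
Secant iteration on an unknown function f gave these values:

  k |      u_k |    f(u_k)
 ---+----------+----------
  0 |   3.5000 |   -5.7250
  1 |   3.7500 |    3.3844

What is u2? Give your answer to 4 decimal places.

u2 = 3.7500 − 3.3844·(3.7500 − 3.5000) / (3.3844 − (-5.7250))
   = 3.7500 − (0.846100)/(9.109400) = 3.657118

3.6571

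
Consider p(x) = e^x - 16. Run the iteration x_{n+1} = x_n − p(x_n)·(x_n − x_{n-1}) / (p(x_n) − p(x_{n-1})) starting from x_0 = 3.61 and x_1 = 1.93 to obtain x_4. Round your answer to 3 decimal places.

p(3.61) = 20.96605, p(1.93) = -9.11049
x_2 = 1.93000 − (-9.11049)·(1.93000 − 3.61000) / (-9.11049 − 20.96605) = 1.93000 − (15.30562)/(-30.07654) = 2.43889
p(2.43889) = -4.53970
x_3 = 2.43889 − (-4.53970)·(2.43889 − 1.93000) / (-4.53970 − (-9.11049)) = 2.43889 − (-2.31020)/(4.57079) = 2.94432
p(2.94432) = 2.99767
x_4 = 2.94432 − 2.99767·(2.94432 − 2.43889) / (2.99767 − (-4.53970)) = 2.94432 − (1.51510)/(7.53737) = 2.74330

2.743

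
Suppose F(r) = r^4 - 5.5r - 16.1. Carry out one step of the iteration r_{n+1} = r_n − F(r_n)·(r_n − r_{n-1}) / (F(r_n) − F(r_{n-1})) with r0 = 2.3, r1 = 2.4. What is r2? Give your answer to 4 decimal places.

2.3165

F(2.3) = -0.765900, F(2.4) = 3.877600
r2 = 2.400000 − 3.877600·(2.400000 − 2.300000) / (3.877600 − (-0.765900)) = 2.400000 − (0.387760)/(4.643500) = 2.316494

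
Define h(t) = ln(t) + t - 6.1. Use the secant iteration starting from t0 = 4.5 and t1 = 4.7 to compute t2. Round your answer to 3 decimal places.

h(4.5) = -0.09592, h(4.7) = 0.14756
t2 = 4.70000 − 0.14756·(4.70000 − 4.50000) / (0.14756 − (-0.09592)) = 4.70000 − (0.02951)/(0.24349) = 4.57879

4.579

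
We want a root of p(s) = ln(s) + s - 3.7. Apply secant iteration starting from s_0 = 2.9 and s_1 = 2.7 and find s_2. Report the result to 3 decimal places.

p(2.9) = 0.26471, p(2.7) = -0.00675
s_2 = 2.70000 − (-0.00675)·(2.70000 − 2.90000) / (-0.00675 − 0.26471) = 2.70000 − (0.00135)/(-0.27146) = 2.70497

2.705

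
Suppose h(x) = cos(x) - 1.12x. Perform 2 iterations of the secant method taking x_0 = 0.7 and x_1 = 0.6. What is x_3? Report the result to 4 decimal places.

h(0.7) = -0.019158, h(0.6) = 0.153336
x_2 = 0.600000 − 0.153336·(0.600000 − 0.700000) / (0.153336 − (-0.019158)) = 0.600000 − (-0.015334)/(0.172493) = 0.688894
h(0.688894) = 0.000389
x_3 = 0.688894 − 0.000389·(0.688894 − 0.600000) / (0.000389 − 0.153336) = 0.688894 − (0.000035)/(-0.152947) = 0.689120

0.6891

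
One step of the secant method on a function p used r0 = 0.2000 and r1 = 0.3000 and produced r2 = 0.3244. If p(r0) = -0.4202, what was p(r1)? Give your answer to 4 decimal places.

-0.0824

The secant line through (0.2000, -0.4202) and (0.3000, p(r1)) crosses zero at r2 = 0.3244.
So (0.2000, -0.4202), (0.3000, p(r1)), (0.3244, 0) are collinear:
p(r1) = -0.4202 · (0.3000 − 0.3244) / (0.2000 − 0.3244) = -0.4202 · (-0.024400)/(-0.124400) = -0.082419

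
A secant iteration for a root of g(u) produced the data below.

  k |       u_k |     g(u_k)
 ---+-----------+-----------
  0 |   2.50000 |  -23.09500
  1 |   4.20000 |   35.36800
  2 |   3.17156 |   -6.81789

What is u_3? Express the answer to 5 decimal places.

u_3 = 3.17156 − (-6.81789)·(3.17156 − 4.20000) / (-6.81789 − 35.36800)
   = 3.17156 − (7.0117908)/(-42.1858900) = 3.3377718

3.33777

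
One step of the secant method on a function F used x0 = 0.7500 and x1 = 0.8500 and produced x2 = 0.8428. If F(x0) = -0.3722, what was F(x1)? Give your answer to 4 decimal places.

0.0289

The secant line through (0.7500, -0.3722) and (0.8500, F(x1)) crosses zero at x2 = 0.8428.
So (0.7500, -0.3722), (0.8500, F(x1)), (0.8428, 0) are collinear:
F(x1) = -0.3722 · (0.8500 − 0.8428) / (0.7500 − 0.8428) = -0.3722 · (0.007200)/(-0.092800) = 0.028878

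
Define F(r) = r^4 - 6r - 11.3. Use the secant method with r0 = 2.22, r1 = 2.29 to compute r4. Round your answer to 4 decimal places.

F(2.22) = -0.330873, F(2.29) = 2.460585
r2 = 2.290000 − 2.460585·(2.290000 − 2.220000) / (2.460585 − (-0.330873)) = 2.290000 − (0.172241)/(2.791458) = 2.228297
F(2.228297) = -0.015498
r3 = 2.228297 − (-0.015498)·(2.228297 − 2.290000) / (-0.015498 − 2.460585) = 2.228297 − (0.000956)/(-2.476082) = 2.228683
F(2.228683) = -0.000719
r4 = 2.228683 − (-0.000719)·(2.228683 − 2.228297) / (-0.000719 − (-0.015498)) = 2.228683 − (0.000000)/(0.014779) = 2.228702

2.2287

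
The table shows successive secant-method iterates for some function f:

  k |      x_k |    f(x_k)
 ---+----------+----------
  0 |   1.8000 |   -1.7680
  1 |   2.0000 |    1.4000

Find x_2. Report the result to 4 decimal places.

x_2 = 2.0000 − 1.4000·(2.0000 − 1.8000) / (1.4000 − (-1.7680))
   = 2.0000 − (0.280000)/(3.168000) = 1.911616

1.9116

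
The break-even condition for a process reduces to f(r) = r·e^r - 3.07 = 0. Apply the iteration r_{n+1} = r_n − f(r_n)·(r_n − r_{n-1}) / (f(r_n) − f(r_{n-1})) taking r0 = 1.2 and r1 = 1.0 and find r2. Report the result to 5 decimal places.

1.05557

f(1.2) = 0.9141403, f(1.0) = -0.3517182
r2 = 1.0000000 − (-0.3517182)·(1.0000000 − 1.2000000) / (-0.3517182 − 0.9141403) = 1.0000000 − (0.0703436)/(-1.2658585) = 1.0555699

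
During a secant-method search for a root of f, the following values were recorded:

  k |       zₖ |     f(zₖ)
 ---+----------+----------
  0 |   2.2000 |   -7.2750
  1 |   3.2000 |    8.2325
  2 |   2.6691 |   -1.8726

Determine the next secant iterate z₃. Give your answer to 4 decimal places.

2.7675

z₃ = 2.6691 − (-1.8726)·(2.6691 − 3.2000) / (-1.8726 − 8.2325)
   = 2.6691 − (0.994163)/(-10.105100) = 2.767482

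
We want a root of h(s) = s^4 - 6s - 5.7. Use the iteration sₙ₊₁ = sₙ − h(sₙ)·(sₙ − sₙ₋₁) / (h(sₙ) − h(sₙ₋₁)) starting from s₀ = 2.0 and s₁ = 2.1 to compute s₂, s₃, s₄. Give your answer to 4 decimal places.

2.0597, 2.0617, 2.0618

h(2.0) = -1.700000, h(2.1) = 1.148100
s₂ = 2.100000 − 1.148100·(2.100000 − 2.000000) / (1.148100 − (-1.700000)) = 2.100000 − (0.114810)/(2.848100) = 2.059689
h(2.059689) = -0.060868
s₃ = 2.059689 − (-0.060868)·(2.059689 − 2.100000) / (-0.060868 − 1.148100) = 2.059689 − (0.002454)/(-1.208968) = 2.061718
h(2.061718) = -0.002005
s₄ = 2.061718 − (-0.002005)·(2.061718 − 2.059689) / (-0.002005 − (-0.060868)) = 2.061718 − (-0.000004)/(0.058863) = 2.061788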